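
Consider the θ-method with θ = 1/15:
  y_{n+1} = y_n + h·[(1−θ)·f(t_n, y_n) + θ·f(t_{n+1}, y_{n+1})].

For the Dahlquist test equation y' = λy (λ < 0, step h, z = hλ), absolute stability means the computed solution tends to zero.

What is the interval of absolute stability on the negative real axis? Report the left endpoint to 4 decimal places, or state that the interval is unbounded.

z∈(-2.3077,0).

With y'=λy (z=hλ):
  y_{n+1} = y_n + z·[14/15·y_n + 1/15·y_{n+1}] ⇒ (1 − 1/15z)y_{n+1} = (1 + 14/15z)y_n
  ⇒ R(z) = (1 + 14/15z)/(1 − 1/15z).

Find x<0 with |R(x)|<1.
x=-0.57: |R|=0.4509
R=−1: 1+14/15x = −1+1/15x ⇒ -13/15x=2 ⇒ x=2/(-13/15)=-2.3077
Confirm numerically:
  x=-2.221: |R|=0.93456 <1
  x=-2.051: |R|=0.80429 <1
  x=-1.432: |R|=0.30721 <1
  x=-1.336: |R|=0.22674 <1
  x=-2.823: |R|=1.37586 >1
  x=-2.677: |R|=1.27160 >1
  x=-2.337: |R|=1.02198 >1
So |R|<1 on (-2.3077, 0).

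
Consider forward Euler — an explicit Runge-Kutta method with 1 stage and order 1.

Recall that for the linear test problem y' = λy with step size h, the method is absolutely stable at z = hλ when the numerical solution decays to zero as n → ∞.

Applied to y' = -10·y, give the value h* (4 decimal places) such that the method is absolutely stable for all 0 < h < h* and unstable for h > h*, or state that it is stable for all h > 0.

Set f=λy, z=hλ:
  order 1, 1-stage ⇒ R(z)=1+z
  (e.g. R(-1.49)=-0.49000, |R|=0.49000)

Solve |R(x)|<1 on ℝ⁻.
x=-1.49: |R|=0.4900
|R(-2.14)|=1.1400 |R(-1.94)|=0.9400 |R(-1.01)|=0.0100
Bisect:
  x_lo=-2.5616 |R|=1.5616  x_hi=-0.2692 |R|=0.7308
  mid=-1.41542 |R|=0.41542 →hi
  mid=-1.98853 |R|=0.98853 →hi
  mid=-2.27509 |R|=1.27509 →lo
  mid=-2.13181 |R|=1.13181 →lo
  mid=-2.06017 |R|=1.06017 →lo
  mid=-2.02435 |R|=1.02435 →lo
  mid=-2.00644 |R|=1.00644 →lo
  ...
  [-2.00001,-1.99987] ⇒ x*=-2.0000
So |R|<1 on (-2.0000, 0).

(-2.0000,0); λ=-10 ⇒ h* = 0.2000.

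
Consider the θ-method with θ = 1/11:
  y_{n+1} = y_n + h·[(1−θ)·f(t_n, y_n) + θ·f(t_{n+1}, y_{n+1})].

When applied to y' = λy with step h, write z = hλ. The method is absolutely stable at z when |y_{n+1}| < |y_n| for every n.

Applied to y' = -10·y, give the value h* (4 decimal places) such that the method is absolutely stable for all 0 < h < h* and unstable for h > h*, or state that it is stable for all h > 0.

(-2.4444,0); λ=-10 ⇒ h* = (22/9)/10 = 0.2444.

Test eqn y'=λy, z=hλ:
  y_{n+1} = y_n + z·[10/11·y_n + 1/11·y_{n+1}] ⇒ (1 − 1/11z)y_{n+1} = (1 + 10/11z)y_n
  Hence R(z) = (1 + 10/11z)/(1 − 1/11z).

Find x<0 with |R(x)|<1.
x=-0.64: |R|=0.3952
R=−1: 1+10/11x = −1+1/11x ⇒ -9/11x=2 ⇒ x=2/(-9/11)=-2.4444
Confirm numerically:
  x=-1.900: |R|=0.62016 <1
  x=-1.748: |R|=0.50832 <1
  x=-1.656: |R|=0.43932 <1
  x=-1.390: |R|=0.23406 <1
  x=-2.948: |R|=1.32492 >1
  x=-2.687: |R|=1.15949 >1
  x=-2.527: |R|=1.05493 >1
Interval (-2.4444, 0).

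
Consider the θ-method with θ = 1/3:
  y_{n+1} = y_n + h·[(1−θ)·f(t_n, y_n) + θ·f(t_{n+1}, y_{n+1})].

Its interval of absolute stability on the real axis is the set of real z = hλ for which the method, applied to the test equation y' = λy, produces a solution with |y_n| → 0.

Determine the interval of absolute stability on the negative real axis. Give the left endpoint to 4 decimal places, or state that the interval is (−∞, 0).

(-6.0000, 0).

On y'=λy, z=hλ:
  y_{n+1} = y_n + z·[2/3·y_n + 1/3·y_{n+1}] ⇒ (1 − 1/3z)y_{n+1} = (1 + 2/3z)y_n
  Hence R(z) = (1 + 2/3z)/(1 − 1/3z).

Find x<0 with |R(x)|<1.
x=-0.84: |R|=0.3437
R=−1: 1+2/3x = −1+1/3x ⇒ -1/3x=2 ⇒ x=2/(-1/3)=-6.0000
Confirm numerically:
  x=-5.240: |R|=0.90777 <1
  x=-3.343: |R|=0.58111 <1
  x=-2.650: |R|=0.40708 <1
  x=-6.530: |R|=1.05561 >1
  x=-6.177: |R|=1.01929 >1
  x=-6.029: |R|=1.00321 >1
Stable set (-6.0000, 0).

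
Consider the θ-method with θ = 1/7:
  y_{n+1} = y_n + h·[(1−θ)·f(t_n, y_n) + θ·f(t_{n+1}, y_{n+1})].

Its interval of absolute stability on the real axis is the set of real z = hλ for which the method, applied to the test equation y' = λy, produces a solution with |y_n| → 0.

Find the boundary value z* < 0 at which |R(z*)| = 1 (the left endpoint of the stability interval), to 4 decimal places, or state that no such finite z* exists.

z* = -2.8000.

Test eqn y'=λy, z=hλ:
  y_{n+1} = y_n + z·[6/7·y_n + 1/7·y_{n+1}] ⇒ (1 − 1/7z)y_{n+1} = (1 + 6/7z)y_n
  ⇒ R(z) = (1 + 6/7z)/(1 − 1/7z).

Solve |R(x)|<1 on ℝ⁻.
x=-0.95: |R|=0.1635
R=−1: 1+6/7x = −1+1/7x ⇒ -5/7x=2 ⇒ x=2/(-5/7)=-2.8000
Confirm numerically:
  x=-1.665: |R|=0.34507 <1
  x=-1.506: |R|=0.23936 <1
  x=-1.395: |R|=0.16319 <1
  x=-3.152: |R|=1.17336 >1
  x=-2.820: |R|=1.01018 >1
Interval (-2.8000, 0).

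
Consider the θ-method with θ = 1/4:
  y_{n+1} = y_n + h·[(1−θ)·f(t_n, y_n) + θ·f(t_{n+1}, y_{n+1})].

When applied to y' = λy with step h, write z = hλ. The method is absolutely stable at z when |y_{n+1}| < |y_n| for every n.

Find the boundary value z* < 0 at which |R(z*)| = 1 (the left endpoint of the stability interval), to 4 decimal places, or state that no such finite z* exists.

With y'=λy (z=hλ):
  y_{n+1} = y_n + z·[3/4·y_n + 1/4·y_{n+1}] ⇒ (1 − 1/4z)y_{n+1} = (1 + 3/4z)y_n
  Hence R(z) = (1 + 3/4z)/(1 − 1/4z).

Boundary: |R(x)|=1, x<0.
x=-0.9: |R|=0.2653
R=−1: 1+3/4x = −1+1/4x ⇒ -1/2x=2 ⇒ x=2/(-1/2)=-4.0000
Confirm numerically:
  x=-3.307: |R|=0.81032 <1
  x=-3.115: |R|=0.75123 <1
  x=-2.912: |R|=0.68519 <1
  x=-4.550: |R|=1.12865 >1
  x=-4.045: |R|=1.01119 >1
So |R|<1 on (-4.0000, 0).

z* = -4.0000.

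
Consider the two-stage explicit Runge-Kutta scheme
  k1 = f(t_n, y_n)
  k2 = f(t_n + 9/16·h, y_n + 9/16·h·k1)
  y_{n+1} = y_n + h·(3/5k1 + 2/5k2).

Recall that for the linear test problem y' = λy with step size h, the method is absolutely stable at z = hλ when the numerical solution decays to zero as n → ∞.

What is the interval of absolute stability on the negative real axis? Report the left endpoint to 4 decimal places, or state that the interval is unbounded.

(-4.4444, 0).

Set f=λy, z=hλ:
  k1=λy_n ⇒ h·k1=z·y_n;  k2=λ(1+9/16z)y_n ⇒ h·k2=z(1+9/16z)y_n
  y_{n+1}/y_n = 1 + 3/5z + 2/5z(1+9/16z) = 1 + z + 9/40z²
  R(z) = 1 + z + 9/40z².

Find x<0 with |R(x)|<1.
x=-0.89: |R|=0.2882
R=1: x+9/40x²=0 ⇒ x=−40/9=-4.4444; min R=1−1/(4·9/40)=-0.1111>−1
Confirm numerically:
  x=-3.012: |R|=0.02923 <1
  x=-2.961: |R|=0.01169 <1
  x=-2.183: |R|=0.11076 <1
  x=-4.871: |R|=1.46749 >1
  x=-4.538: |R|=1.09552 >1
So |R|<1 on (-4.4444, 0).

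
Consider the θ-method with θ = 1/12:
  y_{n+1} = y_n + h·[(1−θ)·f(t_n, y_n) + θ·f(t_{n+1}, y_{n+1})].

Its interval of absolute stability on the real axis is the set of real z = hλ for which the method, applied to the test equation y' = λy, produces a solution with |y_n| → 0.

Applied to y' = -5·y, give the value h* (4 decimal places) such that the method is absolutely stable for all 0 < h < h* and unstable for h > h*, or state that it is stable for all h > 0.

(-2.4000,0); λ=-5 ⇒ h* = (12/5)/5 = 0.4800.

Set f=λy, z=hλ:
  y_{n+1} = y_n + z·[11/12·y_n + 1/12·y_{n+1}] ⇒ (1 − 1/12z)y_{n+1} = (1 + 11/12z)y_n
  Hence R(z) = (1 + 11/12z)/(1 − 1/12z).

Solve |R(x)|<1 on ℝ⁻.
x=-1.71: |R|=0.4967
R=−1: 1+11/12x = −1+1/12x ⇒ -5/6x=2 ⇒ x=2/(-5/6)=-2.4000
Confirm numerically:
  x=-2.020: |R|=0.72896 <1
  x=-1.849: |R|=0.60214 <1
  x=-1.641: |R|=0.44359 <1
  x=-1.331: |R|=0.19811 <1
  x=-2.867: |R|=1.31412 >1
  x=-2.437: |R|=1.02563 >1
Interval (-2.4000, 0).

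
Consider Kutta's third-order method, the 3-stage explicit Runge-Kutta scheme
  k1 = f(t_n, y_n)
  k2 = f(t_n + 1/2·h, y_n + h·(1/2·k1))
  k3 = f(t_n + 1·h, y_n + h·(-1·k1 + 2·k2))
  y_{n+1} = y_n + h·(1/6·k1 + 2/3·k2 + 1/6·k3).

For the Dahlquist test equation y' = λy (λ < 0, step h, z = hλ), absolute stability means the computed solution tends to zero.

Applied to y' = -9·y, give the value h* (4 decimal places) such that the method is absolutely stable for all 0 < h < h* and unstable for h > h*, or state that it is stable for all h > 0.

(-2.5127,0); λ=-9 ⇒ h* = 0.2792.

Test eqn y'=λy, z=hλ:
  order 3, 3-stage ⇒ R(z)=1+z+z^2/2+z^3/6
  (e.g. R(-1.04)=0.31332, |R|=0.31332)

Solve |R(x)|<1 on ℝ⁻.
x=-1.04: |R|=0.3133
|R(-2.73)|=1.3946 |R(-2.3)|=0.6828 |R(-2.07)|=0.4058
Bisect:
  x_lo=-2.9655 |R|=1.9151  x_hi=-0.2029 |R|=0.8163
  mid=-1.58421 |R|=0.00800 →hi
  mid=-2.27488 |R|=0.64945 →hi
  mid=-2.62021 |R|=1.18564 →lo
  mid=-2.44755 |R|=0.89597 →hi
  mid=-2.53388 |R|=1.03509 →lo
  mid=-2.49071 |R|=0.96414 →hi
  mid=-2.51230 |R|=0.99926 →hi
  ...
  [-2.51280,-2.51263] ⇒ x*=-2.5127
Stable set (-2.5127, 0).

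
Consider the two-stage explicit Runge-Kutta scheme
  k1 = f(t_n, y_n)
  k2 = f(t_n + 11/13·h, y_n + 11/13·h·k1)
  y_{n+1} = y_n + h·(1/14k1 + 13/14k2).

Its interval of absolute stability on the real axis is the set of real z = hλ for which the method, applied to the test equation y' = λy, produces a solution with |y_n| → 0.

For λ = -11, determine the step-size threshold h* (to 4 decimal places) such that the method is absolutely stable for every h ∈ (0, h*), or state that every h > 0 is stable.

(-1.2727,0); λ=-11 ⇒ h* = (14/11)/11 = 0.1157.

With y'=λy (z=hλ):
  k1=λy_n ⇒ h·k1=z·y_n;  k2=λ(1+11/13z)y_n ⇒ h·k2=z(1+11/13z)y_n
  y_{n+1}/y_n = 1 + 1/14z + 13/14z(1+11/13z) = 1 + z + 11/14z²
  so R(z) = 1 + z + 11/14z².

Find x<0 with |R(x)|<1.
x=-0.45: |R|=0.7091
R=1: x+11/14x²=0 ⇒ x=−14/11=-1.2727; min R=1−1/(4·11/14)=0.6818>−1
Confirm numerically:
  x=-1.086: |R|=0.84067 <1
  x=-1.054: |R|=0.81886 <1
  x=-1.033: |R|=0.80543 <1
  x=-1.506: |R|=1.27603 >1
  x=-1.420: |R|=1.16431 >1
  x=-1.406: |R|=1.14723 >1
Interval (-1.2727, 0).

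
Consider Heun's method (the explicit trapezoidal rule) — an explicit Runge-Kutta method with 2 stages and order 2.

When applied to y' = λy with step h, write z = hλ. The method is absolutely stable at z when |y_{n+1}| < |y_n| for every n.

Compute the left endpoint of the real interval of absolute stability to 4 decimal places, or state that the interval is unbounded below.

Set f=λy, z=hλ:
  order 2, 2-stage ⇒ R(z)=1+z+z^2/2
  (e.g. R(-1.22)=0.52420, |R|=0.52420)

Solve |R(x)|<1 on ℝ⁻.
x=-1.22: |R|=0.5242
|R(-1.94)|=0.9418 |R(-1.51)|=0.6300 |R(-1.25)|=0.5312
Bisect:
  x_lo=-2.6826 |R|=1.9156  x_hi=-0.1904 |R|=0.8277
  mid=-1.43652 |R|=0.59527 →hi
  mid=-2.05956 |R|=1.06134 →lo
  mid=-1.74804 |R|=0.77978 →hi
  mid=-1.90380 |R|=0.90843 →hi
  mid=-1.98168 |R|=0.98185 →hi
  mid=-2.02062 |R|=1.02084 →lo
  mid=-2.00115 |R|=1.00115 →lo
  mid=-1.99142 |R|=0.99145 →hi
  mid=-1.99628 |R|=0.99629 →hi
  ...
  [-2.00009,-1.99994] ⇒ x*=-2.0000
So |R|<1 on (-2.0000, 0).

left endpoint -2.0000.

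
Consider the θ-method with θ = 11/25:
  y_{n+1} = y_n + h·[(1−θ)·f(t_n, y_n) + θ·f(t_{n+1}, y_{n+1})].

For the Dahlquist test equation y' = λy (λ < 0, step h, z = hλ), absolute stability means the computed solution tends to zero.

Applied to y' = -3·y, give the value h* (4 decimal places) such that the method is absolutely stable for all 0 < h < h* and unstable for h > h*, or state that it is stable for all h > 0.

(-16.6667,0); λ=-3 ⇒ h* = (50/3)/3 = 5.5556.

Set f=λy, z=hλ:
  y_{n+1} = y_n + z·[14/25·y_n + 11/25·y_{n+1}] ⇒ (1 − 11/25z)y_{n+1} = (1 + 14/25z)y_n
  ⇒ R(z) = (1 + 14/25z)/(1 − 11/25z).

Need |R(x)|<1, x<0.
x=-0.5: |R|=0.5902
R=−1: 1+14/25x = −1+11/25x ⇒ -3/25x=2 ⇒ x=2/(-3/25)=-16.6667
Confirm numerically:
  x=-11.358: |R|=0.89378 <1
  x=-11.004: |R|=0.88368 <1
  x=-10.712: |R|=0.87493 <1
  x=-17.252: |R|=1.00818 >1
  x=-17.182: |R|=1.00722 >1
  x=-17.096: |R|=1.00605 >1
Stable set (-16.6667, 0).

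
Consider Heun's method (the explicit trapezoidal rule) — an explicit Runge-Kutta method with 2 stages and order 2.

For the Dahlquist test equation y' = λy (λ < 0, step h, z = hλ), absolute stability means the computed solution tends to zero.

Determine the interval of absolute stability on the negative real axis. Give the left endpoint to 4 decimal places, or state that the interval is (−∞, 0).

On y'=λy, z=hλ:
  order 2, 2-stage ⇒ R(z)=1+z+z^2/2
  (e.g. R(-0.63)=0.56845, |R|=0.56845)

Solve |R(x)|<1 on ℝ⁻.
x=-0.63: |R|=0.5684
|R(-1.89)|=0.8960 |R(-0.79)|=0.5221 |R(-0.67)|=0.5544
Bisect:
  x_lo=-2.3837 |R|=1.4573  x_hi=-0.0542 |R|=0.9472
  mid=-1.21898 |R|=0.52398 →hi
  mid=-1.80135 |R|=0.82108 →hi
  mid=-2.09253 |R|=1.09682 →lo
  mid=-1.94694 |R|=0.94835 →hi
  mid=-2.01974 |R|=1.01993 →lo
  mid=-1.98334 |R|=0.98348 →hi
  mid=-2.00154 |R|=1.00154 →lo
  ...
  [-2.00012,-1.99997] ⇒ x*=-2.0000
Interval (-2.0000, 0).

z∈(-2.0000,0).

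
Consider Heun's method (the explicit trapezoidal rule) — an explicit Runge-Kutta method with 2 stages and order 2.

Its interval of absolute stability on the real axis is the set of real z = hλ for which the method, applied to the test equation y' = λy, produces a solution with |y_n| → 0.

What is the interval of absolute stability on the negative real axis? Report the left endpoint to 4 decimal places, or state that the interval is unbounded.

(-2.0000, 0).

Set f=λy, z=hλ:
  order 2, 2-stage ⇒ R(z)=1+z+z^2/2
  (e.g. R(-1.09)=0.50405, |R|=0.50405)

Solve |R(x)|<1 on ℝ⁻.
x=-1.09: |R|=0.5040
|R(-2.17)|=1.1845 |R(-1.52)|=0.6352 |R(-1.48)|=0.6152
Bisect:
  x_lo=-2.7039 |R|=1.9517  x_hi=-0.2315 |R|=0.7953
  mid=-1.46773 |R|=0.60938 →hi
  mid=-2.08584 |R|=1.08952 →lo
  mid=-1.77678 |R|=0.80169 →hi
  mid=-1.93131 |R|=0.93367 →hi
  mid=-2.00857 |R|=1.00861 →lo
  mid=-1.96994 |R|=0.97039 →hi
  mid=-1.98926 |R|=0.98931 →hi
  mid=-1.99891 |R|=0.99891 →hi
  ...
  [-2.00012,-1.99997] ⇒ x*=-2.0000
So |R|<1 on (-2.0000, 0).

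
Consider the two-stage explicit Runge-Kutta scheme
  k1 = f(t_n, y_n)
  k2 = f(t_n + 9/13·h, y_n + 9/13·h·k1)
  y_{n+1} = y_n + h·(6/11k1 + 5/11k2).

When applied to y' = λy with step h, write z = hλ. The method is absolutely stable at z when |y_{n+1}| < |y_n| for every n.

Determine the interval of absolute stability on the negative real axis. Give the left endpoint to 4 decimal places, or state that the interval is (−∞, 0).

With y'=λy (z=hλ):
  k1=λy_n ⇒ h·k1=z·y_n;  k2=λ(1+9/13z)y_n ⇒ h·k2=z(1+9/13z)y_n
  y_{n+1}/y_n = 1 + 6/11z + 5/11z(1+9/13z) = 1 + z + 45/143z²
  Hence R(z) = 1 + z + 45/143z².

Need |R(x)|<1, x<0.
x=-1.6: |R|=0.2056
R=1: x+45/143x²=0 ⇒ x=−143/45=-3.1778; min R=1−1/(4·45/143)=0.2056>−1
Confirm numerically:
  x=-2.952: |R|=0.79026 <1
  x=-2.759: |R|=0.63641 <1
  x=-2.075: |R|=0.27992 <1
  x=-1.706: |R|=0.20987 <1
  x=-3.563: |R|=1.43192 >1
  x=-3.398: |R|=1.23548 >1
  x=-3.304: |R|=1.13124 >1
Interval (-3.1778, 0).

z∈(-3.1778,0).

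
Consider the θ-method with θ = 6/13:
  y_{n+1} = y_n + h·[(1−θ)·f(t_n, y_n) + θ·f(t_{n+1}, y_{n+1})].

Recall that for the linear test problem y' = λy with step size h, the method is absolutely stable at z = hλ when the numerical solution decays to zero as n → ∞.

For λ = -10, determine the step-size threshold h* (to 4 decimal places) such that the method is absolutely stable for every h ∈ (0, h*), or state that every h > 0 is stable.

(-26.0000,0); λ=-10 ⇒ h* = (26)/10 = 2.6000.

With y'=λy (z=hλ):
  y_{n+1} = y_n + z·[7/13·y_n + 6/13·y_{n+1}] ⇒ (1 − 6/13z)y_{n+1} = (1 + 7/13z)y_n
  Hence R(z) = (1 + 7/13z)/(1 − 6/13z).

Solve |R(x)|<1 on ℝ⁻.
x=-0.32: |R|=0.7212
R=−1: 1+7/13x = −1+6/13x ⇒ -1/13x=2 ⇒ x=2/(-1/13)=-26.0000
Confirm numerically:
  x=-24.529: |R|=0.99082 <1
  x=-17.451: |R|=0.92737 <1
  x=-11.292: |R|=0.81786 <1
  x=-26.598: |R|=1.00346 >1
  x=-26.199: |R|=1.00117 >1
So |R|<1 on (-26.0000, 0).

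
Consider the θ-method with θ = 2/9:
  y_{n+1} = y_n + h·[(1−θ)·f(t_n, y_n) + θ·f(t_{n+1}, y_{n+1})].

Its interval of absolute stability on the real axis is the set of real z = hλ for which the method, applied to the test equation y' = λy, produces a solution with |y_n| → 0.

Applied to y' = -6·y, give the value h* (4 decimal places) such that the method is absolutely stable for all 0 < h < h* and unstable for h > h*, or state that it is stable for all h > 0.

Test eqn y'=λy, z=hλ:
  y_{n+1} = y_n + z·[7/9·y_n + 2/9·y_{n+1}] ⇒ (1 − 2/9z)y_{n+1} = (1 + 7/9z)y_n
  Hence R(z) = (1 + 7/9z)/(1 − 2/9z).

Solve |R(x)|<1 on ℝ⁻.
x=-1.65: |R|=0.2073
R=−1: 1+7/9x = −1+2/9x ⇒ -5/9x=2 ⇒ x=2/(-5/9)=-3.6000
Confirm numerically:
  x=-3.049: |R|=0.81753 <1
  x=-2.901: |R|=0.76388 <1
  x=-2.736: |R|=0.70149 <1
  x=-2.197: |R|=0.47626 <1
  x=-4.100: |R|=1.14535 >1
  x=-3.968: |R|=1.10864 >1
  x=-3.649: |R|=1.01503 >1
So |R|<1 on (-3.6000, 0).

(-3.6000,0); λ=-6 ⇒ h* = (18/5)/6 = 0.6000.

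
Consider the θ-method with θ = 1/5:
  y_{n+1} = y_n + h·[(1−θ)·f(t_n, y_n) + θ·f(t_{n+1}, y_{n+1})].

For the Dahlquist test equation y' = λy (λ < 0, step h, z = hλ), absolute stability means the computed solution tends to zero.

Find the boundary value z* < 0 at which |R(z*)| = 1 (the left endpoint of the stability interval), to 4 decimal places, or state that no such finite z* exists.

left endpoint -3.3333.

With y'=λy (z=hλ):
  y_{n+1} = y_n + z·[4/5·y_n + 1/5·y_{n+1}] ⇒ (1 − 1/5z)y_{n+1} = (1 + 4/5z)y_n
  so R(z) = (1 + 4/5z)/(1 − 1/5z).

Need |R(x)|<1, x<0.
x=-0.81: |R|=0.3029
R=−1: 1+4/5x = −1+1/5x ⇒ -3/5x=2 ⇒ x=2/(-3/5)=-3.3333
Confirm numerically:
  x=-2.884: |R|=0.82902 <1
  x=-2.455: |R|=0.64655 <1
  x=-1.734: |R|=0.28750 <1
  x=-3.575: |R|=1.08455 >1
  x=-3.379: |R|=1.01635 >1
Interval (-3.3333, 0).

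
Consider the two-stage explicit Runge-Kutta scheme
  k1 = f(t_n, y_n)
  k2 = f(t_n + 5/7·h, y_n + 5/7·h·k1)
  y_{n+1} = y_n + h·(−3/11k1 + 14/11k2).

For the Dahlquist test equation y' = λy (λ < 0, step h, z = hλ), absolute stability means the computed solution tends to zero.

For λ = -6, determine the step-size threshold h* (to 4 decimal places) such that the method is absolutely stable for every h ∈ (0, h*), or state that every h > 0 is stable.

(-1.1000,0); λ=-6 ⇒ h* = (11/10)/6 = 0.1833.

Set f=λy, z=hλ:
  k1=λy_n ⇒ h·k1=z·y_n;  k2=λ(1+5/7z)y_n ⇒ h·k2=z(1+5/7z)y_n
  y_{n+1}/y_n = 1 − 3/11z + 14/11z(1+5/7z) = 1 + z + 10/11z²
  so R(z) = 1 + z + 10/11z².

Boundary: |R(x)|=1, x<0.
x=-1.59: |R|=1.7083
R=1: x+10/11x²=0 ⇒ x=−11/10=-1.1000; min R=1−1/(4·10/11)=0.7250>−1
Confirm numerically:
  x=-0.935: |R|=0.85975 <1
  x=-0.501: |R|=0.72718 <1
  x=-0.491: |R|=0.72816 <1
  x=-1.600: |R|=1.72727 >1
  x=-1.272: |R|=1.19889 >1
  x=-1.205: |R|=1.11502 >1
So |R|<1 on (-1.1000, 0).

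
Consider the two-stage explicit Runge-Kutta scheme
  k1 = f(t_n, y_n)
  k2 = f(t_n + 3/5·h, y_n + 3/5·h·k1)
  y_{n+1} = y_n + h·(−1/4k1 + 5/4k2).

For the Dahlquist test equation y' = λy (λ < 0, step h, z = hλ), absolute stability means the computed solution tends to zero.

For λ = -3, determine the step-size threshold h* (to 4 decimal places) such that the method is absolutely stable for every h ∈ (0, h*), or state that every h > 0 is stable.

Test eqn y'=λy, z=hλ:
  k1=λy_n ⇒ h·k1=z·y_n;  k2=λ(1+3/5z)y_n ⇒ h·k2=z(1+3/5z)y_n
  y_{n+1}/y_n = 1 − 1/4z + 5/4z(1+3/5z) = 1 + z + 3/4z²
  so R(z) = 1 + z + 3/4z².

Find x<0 with |R(x)|<1.
x=-1.18: |R|=0.8643
R=1: x+3/4x²=0 ⇒ x=−4/3=-1.3333; min R=1−1/(4·3/4)=0.6667>−1
Confirm numerically:
  x=-1.127: |R|=0.82560 <1
  x=-1.046: |R|=0.77459 <1
  x=-0.776: |R|=0.67563 <1
  x=-1.775: |R|=1.58797 >1
  x=-1.600: |R|=1.32000 >1
Stable set (-1.3333, 0).

(-1.3333,0); λ=-3 ⇒ h* = (4/3)/3 = 0.4444.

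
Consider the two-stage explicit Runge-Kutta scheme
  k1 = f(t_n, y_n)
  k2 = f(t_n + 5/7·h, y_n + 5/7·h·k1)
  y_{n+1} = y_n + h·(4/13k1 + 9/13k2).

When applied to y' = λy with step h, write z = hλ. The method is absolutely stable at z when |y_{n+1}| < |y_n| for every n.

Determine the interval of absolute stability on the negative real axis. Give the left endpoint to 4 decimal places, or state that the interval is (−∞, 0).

(-2.0222, 0).

Set f=λy, z=hλ:
  k1=λy_n ⇒ h·k1=z·y_n;  k2=λ(1+5/7z)y_n ⇒ h·k2=z(1+5/7z)y_n
  y_{n+1}/y_n = 1 + 4/13z + 9/13z(1+5/7z) = 1 + z + 45/91z²
  so R(z) = 1 + z + 45/91z².

Boundary: |R(x)|=1, x<0.
x=-1.16: |R|=0.5054
R=1: x+45/91x²=0 ⇒ x=−91/45=-2.0222; min R=1−1/(4·45/91)=0.4944>−1
Confirm numerically:
  x=-1.848: |R|=0.84079 <1
  x=-1.410: |R|=0.57313 <1
  x=-1.274: |R|=0.52862 <1
  x=-0.853: |R|=0.50681 <1
  x=-2.476: |R|=1.55560 >1
  x=-2.262: |R|=1.26821 >1
Stable set (-2.0222, 0).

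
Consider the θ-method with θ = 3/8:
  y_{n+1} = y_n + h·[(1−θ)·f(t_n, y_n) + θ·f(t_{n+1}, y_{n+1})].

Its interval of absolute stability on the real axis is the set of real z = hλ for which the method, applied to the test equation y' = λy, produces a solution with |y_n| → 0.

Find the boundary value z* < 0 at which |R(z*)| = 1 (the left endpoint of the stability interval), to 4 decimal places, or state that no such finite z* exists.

Test eqn y'=λy, z=hλ:
  y_{n+1} = y_n + z·[5/8·y_n + 3/8·y_{n+1}] ⇒ (1 − 3/8z)y_{n+1} = (1 + 5/8z)y_n
  R(z) = (1 + 5/8z)/(1 − 3/8z).

Need |R(x)|<1, x<0.
x=-0.63: |R|=0.4904
R=−1: 1+5/8x = −1+3/8x ⇒ -1/4x=2 ⇒ x=2/(-1/4)=-8.0000
Confirm numerically:
  x=-6.987: |R|=0.93004 <1
  x=-6.233: |R|=0.86764 <1
  x=-5.210: |R|=0.76386 <1
  x=-8.259: |R|=1.01580 >1
  x=-8.227: |R|=1.01389 >1
  x=-8.036: |R|=1.00224 >1
So |R|<1 on (-8.0000, 0).

left endpoint -8.0000.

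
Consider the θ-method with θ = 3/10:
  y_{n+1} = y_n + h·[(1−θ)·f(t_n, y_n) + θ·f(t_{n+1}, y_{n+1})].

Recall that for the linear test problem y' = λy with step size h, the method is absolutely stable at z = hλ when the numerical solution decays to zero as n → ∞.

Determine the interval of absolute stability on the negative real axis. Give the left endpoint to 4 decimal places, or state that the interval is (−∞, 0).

Set f=λy, z=hλ:
  y_{n+1} = y_n + z·[7/10·y_n + 3/10·y_{n+1}] ⇒ (1 − 3/10z)y_{n+1} = (1 + 7/10z)y_n
  Hence R(z) = (1 + 7/10z)/(1 − 3/10z).

Solve |R(x)|<1 on ℝ⁻.
x=-1.03: |R|=0.2131
R=−1: 1+7/10x = −1+3/10x ⇒ -2/5x=2 ⇒ x=2/(-2/5)=-5.0000
Confirm numerically:
  x=-4.334: |R|=0.88418 <1
  x=-3.501: |R|=0.70755 <1
  x=-3.326: |R|=0.66483 <1
  x=-5.445: |R|=1.06759 >1
  x=-5.422: |R|=1.06427 >1
  x=-5.302: |R|=1.04663 >1
Interval (-5.0000, 0).

z∈(-5.0000,0).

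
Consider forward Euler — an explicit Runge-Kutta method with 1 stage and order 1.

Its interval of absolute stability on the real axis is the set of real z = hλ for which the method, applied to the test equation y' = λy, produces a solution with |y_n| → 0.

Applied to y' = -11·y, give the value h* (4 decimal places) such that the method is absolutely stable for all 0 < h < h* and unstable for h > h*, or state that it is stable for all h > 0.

With y'=λy (z=hλ):
  order 1, 1-stage ⇒ R(z)=1+z
  (e.g. R(-1.01)=-0.01000, |R|=0.01000)

Solve |R(x)|<1 on ℝ⁻.
x=-1.01: |R|=0.0100
|R(-1.7)|=0.7000 |R(-1.3)|=0.3000 |R(-1.07)|=0.0700
Bisect:
  x_lo=-2.8405 |R|=1.8405  x_hi=-0.2129 |R|=0.7871
  mid=-1.52671 |R|=0.52671 →hi
  mid=-2.18359 |R|=1.18359 →lo
  mid=-1.85515 |R|=0.85515 →hi
  mid=-2.01937 |R|=1.01937 →lo
  mid=-1.93726 |R|=0.93726 →hi
  mid=-1.97832 |R|=0.97832 →hi
  mid=-1.99884 |R|=0.99884 →hi
  mid=-2.00911 |R|=1.00911 →lo
  ...
  [-2.00013,-1.99997] ⇒ x*=-2.0000
Interval (-2.0000, 0).

(-2.0000,0); λ=-11 ⇒ h* = 0.1818.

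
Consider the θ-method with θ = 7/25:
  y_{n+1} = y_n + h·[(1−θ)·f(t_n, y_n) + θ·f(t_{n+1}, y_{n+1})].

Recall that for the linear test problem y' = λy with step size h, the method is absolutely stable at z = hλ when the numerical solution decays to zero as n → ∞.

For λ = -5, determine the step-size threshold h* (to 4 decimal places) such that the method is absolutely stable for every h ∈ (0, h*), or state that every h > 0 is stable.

(-4.5455,0); λ=-5 ⇒ h* = (50/11)/5 = 0.9091.

With y'=λy (z=hλ):
  y_{n+1} = y_n + z·[18/25·y_n + 7/25·y_{n+1}] ⇒ (1 − 7/25z)y_{n+1} = (1 + 18/25z)y_n
  R(z) = (1 + 18/25z)/(1 − 7/25z).

Find x<0 with |R(x)|<1.
x=-1.73: |R|=0.1655
R=−1: 1+18/25x = −1+7/25x ⇒ -11/25x=2 ⇒ x=2/(-11/25)=-4.5455
Confirm numerically:
  x=-4.519: |R|=0.99486 <1
  x=-4.404: |R|=0.97213 <1
  x=-3.453: |R|=0.75561 <1
  x=-4.989: |R|=1.08142 >1
  x=-4.618: |R|=1.01392 >1
Stable set (-4.5455, 0).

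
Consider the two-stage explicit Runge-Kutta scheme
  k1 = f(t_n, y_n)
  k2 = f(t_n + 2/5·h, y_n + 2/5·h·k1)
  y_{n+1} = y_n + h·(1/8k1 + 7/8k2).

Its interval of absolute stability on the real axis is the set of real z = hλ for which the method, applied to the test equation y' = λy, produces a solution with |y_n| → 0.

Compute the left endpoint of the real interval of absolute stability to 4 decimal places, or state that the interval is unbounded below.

z* = -2.8571.

With y'=λy (z=hλ):
  k1=λy_n ⇒ h·k1=z·y_n;  k2=λ(1+2/5z)y_n ⇒ h·k2=z(1+2/5z)y_n
  y_{n+1}/y_n = 1 + 1/8z + 7/8z(1+2/5z) = 1 + z + 7/20z²
  Hence R(z) = 1 + z + 7/20z².

Need |R(x)|<1, x<0.
x=-1.21: |R|=0.3024
R=1: x+7/20x²=0 ⇒ x=−20/7=-2.8571; min R=1−1/(4·7/20)=0.2857>−1
Confirm numerically:
  x=-2.372: |R|=0.59723 <1
  x=-2.082: |R|=0.43515 <1
  x=-2.055: |R|=0.42306 <1
  x=-1.373: |R|=0.28680 <1
  x=-3.273: |R|=1.47639 >1
  x=-2.978: |R|=1.12597 >1
Interval (-2.8571, 0).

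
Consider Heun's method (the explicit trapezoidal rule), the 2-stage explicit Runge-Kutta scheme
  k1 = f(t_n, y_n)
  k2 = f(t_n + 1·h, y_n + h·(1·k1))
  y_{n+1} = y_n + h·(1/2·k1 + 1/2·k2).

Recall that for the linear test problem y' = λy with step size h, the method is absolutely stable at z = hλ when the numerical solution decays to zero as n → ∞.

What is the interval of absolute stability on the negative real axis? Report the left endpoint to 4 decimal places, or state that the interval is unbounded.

z∈(-2.0000,0).

With y'=λy (z=hλ):
  order 2, 2-stage ⇒ R(z)=1+z+z^2/2
  (e.g. R(-1.72)=0.75920, |R|=0.75920)

Find x<0 with |R(x)|<1.
x=-1.72: |R|=0.7592
|R(-1.3)|=0.5450 |R(-1.19)|=0.5181 |R(-0.6)|=0.5800
Bisect:
  x_lo=-2.7658 |R|=2.0590  x_hi=-0.0549 |R|=0.9466
  mid=-1.41035 |R|=0.58419 →hi
  mid=-2.08806 |R|=1.09194 →lo
  mid=-1.74920 |R|=0.78065 →hi
  mid=-1.91863 |R|=0.92194 →hi
  mid=-2.00335 |R|=1.00335 →lo
  mid=-1.96099 |R|=0.96175 →hi
  mid=-1.98217 |R|=0.98233 →hi
  ...
  [-2.00004,-1.99987] ⇒ x*=-2.0000
Stable set (-2.0000, 0).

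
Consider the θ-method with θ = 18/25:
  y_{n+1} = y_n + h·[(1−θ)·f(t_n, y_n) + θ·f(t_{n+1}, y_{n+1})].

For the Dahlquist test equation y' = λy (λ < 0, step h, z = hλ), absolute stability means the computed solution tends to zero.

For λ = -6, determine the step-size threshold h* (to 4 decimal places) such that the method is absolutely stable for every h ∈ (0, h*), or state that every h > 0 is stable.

On y'=λy, z=hλ:
  y_{n+1} = y_n + z·[7/25·y_n + 18/25·y_{n+1}] ⇒ (1 − 18/25z)y_{n+1} = (1 + 7/25z)y_n
  R(z) = (1 + 7/25z)/(1 − 18/25z).

Need |R(x)|<1, x<0.
x=-0.77: |R|=0.5046
x=-2: |R|=0.1803
x=-10: |R|=0.2195
x=-100: |R|=0.3699
θ=18/25≥1/2 ⇒ |1+7/25x|<|1−18/25x| ∀x<0 ⇒ interval (−∞,0).

unbounded; (−∞, 0). Any h>0 works for λ=-6.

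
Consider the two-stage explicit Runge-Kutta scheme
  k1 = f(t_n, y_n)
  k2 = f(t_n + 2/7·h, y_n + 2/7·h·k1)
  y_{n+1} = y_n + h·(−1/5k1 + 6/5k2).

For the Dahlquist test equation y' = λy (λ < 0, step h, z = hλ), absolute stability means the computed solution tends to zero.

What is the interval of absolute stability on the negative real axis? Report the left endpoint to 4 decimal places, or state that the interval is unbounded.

Set f=λy, z=hλ:
  k1=λy_n ⇒ h·k1=z·y_n;  k2=λ(1+2/7z)y_n ⇒ h·k2=z(1+2/7z)y_n
  y_{n+1}/y_n = 1 − 1/5z + 6/5z(1+2/7z) = 1 + z + 12/35z²
  ⇒ R(z) = 1 + z + 12/35z².

Solve |R(x)|<1 on ℝ⁻.
x=-0.42: |R|=0.6405
R=1: x+12/35x²=0 ⇒ x=−35/12=-2.9167; min R=1−1/(4·12/35)=0.2708>−1
Confirm numerically:
  x=-2.594: |R|=0.71303 <1
  x=-2.450: |R|=0.60800 <1
  x=-2.056: |R|=0.39330 <1
  x=-1.264: |R|=0.28378 <1
  x=-3.502: |R|=1.70280 >1
  x=-3.024: |R|=1.11128 >1
So |R|<1 on (-2.9167, 0).

(-2.9167, 0).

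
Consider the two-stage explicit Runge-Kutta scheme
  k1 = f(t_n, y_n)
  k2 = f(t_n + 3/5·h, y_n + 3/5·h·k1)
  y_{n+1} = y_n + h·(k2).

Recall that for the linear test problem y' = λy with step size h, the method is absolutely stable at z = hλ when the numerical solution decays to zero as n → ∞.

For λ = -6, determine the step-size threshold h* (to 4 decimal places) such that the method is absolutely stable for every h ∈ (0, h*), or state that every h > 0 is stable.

(-1.6667,0); λ=-6 ⇒ h* = (5/3)/6 = 0.2778.

With y'=λy (z=hλ):
  k1=λy_n ⇒ h·k1=z·y_n;  k2=λ(1+3/5z)y_n ⇒ h·k2=z(1+3/5z)y_n
  y_{n+1}/y_n = 1 + z(1+3/5z) = 1 + z + 3/5z²
  so R(z) = 1 + z + 3/5z².

Solve |R(x)|<1 on ℝ⁻.
x=-0.53: |R|=0.6385
R=1: x+3/5x²=0 ⇒ x=−5/3=-1.6667; min R=1−1/(4·3/5)=0.5833>−1
Confirm numerically:
  x=-1.184: |R|=0.65711 <1
  x=-1.035: |R|=0.60773 <1
  x=-0.827: |R|=0.58336 <1
  x=-2.128: |R|=1.58903 >1
  x=-1.799: |R|=1.14284 >1
Interval (-1.6667, 0).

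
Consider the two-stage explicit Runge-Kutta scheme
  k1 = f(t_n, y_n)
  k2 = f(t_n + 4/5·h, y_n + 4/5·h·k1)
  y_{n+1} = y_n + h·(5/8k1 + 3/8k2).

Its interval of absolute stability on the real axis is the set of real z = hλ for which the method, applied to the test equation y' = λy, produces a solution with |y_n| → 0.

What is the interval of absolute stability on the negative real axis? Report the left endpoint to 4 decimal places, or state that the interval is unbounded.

Set f=λy, z=hλ:
  k1=λy_n ⇒ h·k1=z·y_n;  k2=λ(1+4/5z)y_n ⇒ h·k2=z(1+4/5z)y_n
  y_{n+1}/y_n = 1 + 5/8z + 3/8z(1+4/5z) = 1 + z + 3/10z²
  R(z) = 1 + z + 3/10z².

Boundary: |R(x)|=1, x<0.
x=-1.68: |R|=0.1667
R=1: x+3/10x²=0 ⇒ x=−10/3=-3.3333; min R=1−1/(4·3/10)=0.1667>−1
Confirm numerically:
  x=-3.044: |R|=0.73578 <1
  x=-2.331: |R|=0.29907 <1
  x=-2.159: |R|=0.23938 <1
  x=-3.826: |R|=1.56548 >1
  x=-3.676: |R|=1.37789 >1
Interval (-3.3333, 0).

z∈(-3.3333,0).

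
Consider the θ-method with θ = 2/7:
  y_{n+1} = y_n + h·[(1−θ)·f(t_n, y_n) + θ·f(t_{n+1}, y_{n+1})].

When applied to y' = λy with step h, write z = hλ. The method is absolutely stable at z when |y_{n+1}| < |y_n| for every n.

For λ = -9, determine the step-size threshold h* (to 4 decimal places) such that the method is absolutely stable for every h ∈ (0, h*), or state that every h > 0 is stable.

With y'=λy (z=hλ):
  y_{n+1} = y_n + z·[5/7·y_n + 2/7·y_{n+1}] ⇒ (1 − 2/7z)y_{n+1} = (1 + 5/7z)y_n
  R(z) = (1 + 5/7z)/(1 − 2/7z).

Solve |R(x)|<1 on ℝ⁻.
x=-0.57: |R|=0.5098
R=−1: 1+5/7x = −1+2/7x ⇒ -3/7x=2 ⇒ x=2/(-3/7)=-4.6667
Confirm numerically:
  x=-4.599: |R|=0.98747 <1
  x=-3.386: |R|=0.72103 <1
  x=-2.875: |R|=0.57843 <1
  x=-5.070: |R|=1.07060 >1
  x=-4.716: |R|=1.00901 >1
Stable set (-4.6667, 0).

(-4.6667,0); λ=-9 ⇒ h* = (14/3)/9 = 0.5185.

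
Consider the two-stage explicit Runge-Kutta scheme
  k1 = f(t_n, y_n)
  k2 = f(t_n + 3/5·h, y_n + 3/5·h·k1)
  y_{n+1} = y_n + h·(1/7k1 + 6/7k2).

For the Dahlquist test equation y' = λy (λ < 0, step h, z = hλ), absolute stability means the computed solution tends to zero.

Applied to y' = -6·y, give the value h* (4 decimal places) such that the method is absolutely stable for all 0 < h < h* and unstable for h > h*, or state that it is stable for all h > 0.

Set f=λy, z=hλ:
  k1=λy_n ⇒ h·k1=z·y_n;  k2=λ(1+3/5z)y_n ⇒ h·k2=z(1+3/5z)y_n
  y_{n+1}/y_n = 1 + 1/7z + 6/7z(1+3/5z) = 1 + z + 18/35z²
  so R(z) = 1 + z + 18/35z².

Find x<0 with |R(x)|<1.
x=-1.56: |R|=0.6916
R=1: x+18/35x²=0 ⇒ x=−35/18=-1.9444; min R=1−1/(4·18/35)=0.5139>−1
Confirm numerically:
  x=-1.776: |R|=0.84615 <1
  x=-1.369: |R|=0.59485 <1
  x=-1.211: |R|=0.54321 <1
  x=-0.970: |R|=0.51389 <1
  x=-2.137: |R|=1.21162 >1
  x=-2.030: |R|=1.08932 >1
Interval (-1.9444, 0).

(-1.9444,0); λ=-6 ⇒ h* = (35/18)/6 = 0.3241.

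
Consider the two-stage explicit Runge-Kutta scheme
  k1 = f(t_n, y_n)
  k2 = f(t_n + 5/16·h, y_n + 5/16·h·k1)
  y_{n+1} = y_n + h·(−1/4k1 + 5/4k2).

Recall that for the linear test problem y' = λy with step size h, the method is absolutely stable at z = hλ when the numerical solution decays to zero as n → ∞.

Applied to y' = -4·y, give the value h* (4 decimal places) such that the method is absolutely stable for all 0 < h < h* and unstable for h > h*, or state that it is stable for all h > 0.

(-2.5600,0); λ=-4 ⇒ h* = (64/25)/4 = 0.6400.

On y'=λy, z=hλ:
  k1=λy_n ⇒ h·k1=z·y_n;  k2=λ(1+5/16z)y_n ⇒ h·k2=z(1+5/16z)y_n
  y_{n+1}/y_n = 1 − 1/4z + 5/4z(1+5/16z) = 1 + z + 25/64z²
  Hence R(z) = 1 + z + 25/64z².

Solve |R(x)|<1 on ℝ⁻.
x=-1.05: |R|=0.3807
R=1: x+25/64x²=0 ⇒ x=−64/25=-2.5600; min R=1−1/(4·25/64)=0.3600>−1
Confirm numerically:
  x=-1.758: |R|=0.44925 <1
  x=-1.540: |R|=0.38641 <1
  x=-1.105: |R|=0.37196 <1
  x=-2.881: |R|=1.36125 >1
  x=-2.673: |R|=1.11799 >1
Interval (-2.5600, 0).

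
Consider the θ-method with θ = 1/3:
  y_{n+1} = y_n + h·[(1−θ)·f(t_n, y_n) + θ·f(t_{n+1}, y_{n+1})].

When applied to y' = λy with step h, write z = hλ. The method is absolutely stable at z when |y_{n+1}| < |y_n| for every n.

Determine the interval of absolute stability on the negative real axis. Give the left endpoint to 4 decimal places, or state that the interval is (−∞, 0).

(-6.0000, 0).

On y'=λy, z=hλ:
  y_{n+1} = y_n + z·[2/3·y_n + 1/3·y_{n+1}] ⇒ (1 − 1/3z)y_{n+1} = (1 + 2/3z)y_n
  so R(z) = (1 + 2/3z)/(1 − 1/3z).

Need |R(x)|<1, x<0.
x=-1.64: |R|=0.0603
R=−1: 1+2/3x = −1+1/3x ⇒ -1/3x=2 ⇒ x=2/(-1/3)=-6.0000
Confirm numerically:
  x=-4.159: |R|=0.74284 <1
  x=-4.077: |R|=0.72827 <1
  x=-3.070: |R|=0.51730 <1
  x=-6.385: |R|=1.04102 >1
  x=-6.233: |R|=1.02524 >1
  x=-6.043: |R|=1.00476 >1
So |R|<1 on (-6.0000, 0).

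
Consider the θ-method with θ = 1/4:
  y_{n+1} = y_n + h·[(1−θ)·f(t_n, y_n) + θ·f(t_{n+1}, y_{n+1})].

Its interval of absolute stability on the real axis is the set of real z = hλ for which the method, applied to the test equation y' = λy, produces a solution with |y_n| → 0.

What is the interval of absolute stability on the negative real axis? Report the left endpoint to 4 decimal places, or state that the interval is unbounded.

On y'=λy, z=hλ:
  y_{n+1} = y_n + z·[3/4·y_n + 1/4·y_{n+1}] ⇒ (1 − 1/4z)y_{n+1} = (1 + 3/4z)y_n
  Hence R(z) = (1 + 3/4z)/(1 − 1/4z).

Solve |R(x)|<1 on ℝ⁻.
x=-1.61: |R|=0.1480
R=−1: 1+3/4x = −1+1/4x ⇒ -1/2x=2 ⇒ x=2/(-1/2)=-4.0000
Confirm numerically:
  x=-3.181: |R|=0.77190 <1
  x=-2.887: |R|=0.67678 <1
  x=-2.850: |R|=0.66423 <1
  x=-2.301: |R|=0.46072 <1
  x=-4.366: |R|=1.08750 >1
  x=-4.147: |R|=1.03609 >1
Interval (-4.0000, 0).

(-4.0000, 0).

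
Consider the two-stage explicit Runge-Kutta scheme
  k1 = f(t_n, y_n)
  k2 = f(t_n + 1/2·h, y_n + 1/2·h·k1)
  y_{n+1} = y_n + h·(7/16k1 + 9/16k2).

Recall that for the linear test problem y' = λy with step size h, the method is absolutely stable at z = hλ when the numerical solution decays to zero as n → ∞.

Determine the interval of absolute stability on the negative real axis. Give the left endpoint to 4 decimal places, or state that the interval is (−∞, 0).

Test eqn y'=λy, z=hλ:
  k1=λy_n ⇒ h·k1=z·y_n;  k2=λ(1+1/2z)y_n ⇒ h·k2=z(1+1/2z)y_n
  y_{n+1}/y_n = 1 + 7/16z + 9/16z(1+1/2z) = 1 + z + 9/32z²
  so R(z) = 1 + z + 9/32z².

Solve |R(x)|<1 on ℝ⁻.
x=-1.63: |R|=0.1173
R=1: x+9/32x²=0 ⇒ x=−32/9=-3.5556; min R=1−1/(4·9/32)=0.1111>−1
Confirm numerically:
  x=-2.622: |R|=0.31156 <1
  x=-2.205: |R|=0.16244 <1
  x=-2.110: |R|=0.14215 <1
  x=-1.794: |R|=0.11119 <1
  x=-4.047: |R|=1.55937 >1
  x=-3.973: |R|=1.46646 >1
  x=-3.760: |R|=1.21620 >1
Stable set (-3.5556, 0).

z∈(-3.5556,0).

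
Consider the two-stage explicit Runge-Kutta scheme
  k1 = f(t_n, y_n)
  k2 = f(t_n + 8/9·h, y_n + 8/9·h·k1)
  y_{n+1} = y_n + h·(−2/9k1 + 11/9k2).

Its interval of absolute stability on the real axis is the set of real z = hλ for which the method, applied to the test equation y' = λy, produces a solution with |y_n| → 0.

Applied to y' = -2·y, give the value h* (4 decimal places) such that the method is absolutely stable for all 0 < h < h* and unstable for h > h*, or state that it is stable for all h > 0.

(-0.9205,0); λ=-2 ⇒ h* = (81/88)/2 = 0.4602.

Test eqn y'=λy, z=hλ:
  k1=λy_n ⇒ h·k1=z·y_n;  k2=λ(1+8/9z)y_n ⇒ h·k2=z(1+8/9z)y_n
  y_{n+1}/y_n = 1 − 2/9z + 11/9z(1+8/9z) = 1 + z + 88/81z²
  so R(z) = 1 + z + 88/81z².

Find x<0 with |R(x)|<1.
x=-0.59: |R|=0.7882
R=1: x+88/81x²=0 ⇒ x=−81/88=-0.9205; min R=1−1/(4·88/81)=0.7699>−1
Confirm numerically:
  x=-0.651: |R|=0.80943 <1
  x=-0.621: |R|=0.79797 <1
  x=-0.616: |R|=0.79625 <1
  x=-0.468: |R|=0.76995 <1
  x=-1.351: |R|=1.63193 >1
  x=-1.116: |R|=1.23709 >1
  x=-0.976: |R|=1.05890 >1
So |R|<1 on (-0.9205, 0).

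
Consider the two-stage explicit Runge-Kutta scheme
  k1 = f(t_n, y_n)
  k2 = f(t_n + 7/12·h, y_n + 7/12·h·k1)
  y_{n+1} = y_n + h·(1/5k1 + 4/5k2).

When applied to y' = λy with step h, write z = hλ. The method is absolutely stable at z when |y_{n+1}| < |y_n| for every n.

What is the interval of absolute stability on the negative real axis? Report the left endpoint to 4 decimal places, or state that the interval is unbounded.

On y'=λy, z=hλ:
  k1=λy_n ⇒ h·k1=z·y_n;  k2=λ(1+7/12z)y_n ⇒ h·k2=z(1+7/12z)y_n
  y_{n+1}/y_n = 1 + 1/5z + 4/5z(1+7/12z) = 1 + z + 7/15z²
  ⇒ R(z) = 1 + z + 7/15z².

Boundary: |R(x)|=1, x<0.
x=-0.53: |R|=0.6011
R=1: x+7/15x²=0 ⇒ x=−15/7=-2.1429; min R=1−1/(4·7/15)=0.4643>−1
Confirm numerically:
  x=-1.792: |R|=0.70659 <1
  x=-1.623: |R|=0.60626 <1
  x=-1.013: |R|=0.46588 <1
  x=-2.424: |R|=1.31803 >1
  x=-2.423: |R|=1.31677 >1
  x=-2.296: |R|=1.16409 >1
So |R|<1 on (-2.1429, 0).

z∈(-2.1429,0).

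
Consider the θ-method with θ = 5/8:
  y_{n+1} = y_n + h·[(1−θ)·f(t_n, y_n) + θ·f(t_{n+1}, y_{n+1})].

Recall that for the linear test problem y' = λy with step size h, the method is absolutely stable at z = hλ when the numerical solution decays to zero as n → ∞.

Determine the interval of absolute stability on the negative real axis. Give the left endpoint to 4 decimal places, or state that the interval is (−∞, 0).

(−∞, 0) — no finite endpoint.

Set f=λy, z=hλ:
  y_{n+1} = y_n + z·[3/8·y_n + 5/8·y_{n+1}] ⇒ (1 − 5/8z)y_{n+1} = (1 + 3/8z)y_n
  R(z) = (1 + 3/8z)/(1 − 5/8z).

Boundary: |R(x)|=1, x<0.
x=-0.89: |R|=0.4281
x=-2: |R|=0.1111
x=-10: |R|=0.3793
x=-100: |R|=0.5748
θ=5/8≥1/2 ⇒ |1+3/8x|<|1−5/8x| ∀x<0 ⇒ unbounded interval.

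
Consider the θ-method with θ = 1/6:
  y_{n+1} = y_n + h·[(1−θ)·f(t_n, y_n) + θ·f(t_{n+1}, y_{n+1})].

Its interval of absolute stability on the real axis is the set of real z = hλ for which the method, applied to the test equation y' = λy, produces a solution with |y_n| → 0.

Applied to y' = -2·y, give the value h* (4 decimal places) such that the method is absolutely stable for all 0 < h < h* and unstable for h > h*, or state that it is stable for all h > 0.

Set f=λy, z=hλ:
  y_{n+1} = y_n + z·[5/6·y_n + 1/6·y_{n+1}] ⇒ (1 − 1/6z)y_{n+1} = (1 + 5/6z)y_n
  R(z) = (1 + 5/6z)/(1 − 1/6z).

Solve |R(x)|<1 on ℝ⁻.
x=-1.27: |R|=0.0481
R=−1: 1+5/6x = −1+1/6x ⇒ -2/3x=2 ⇒ x=2/(-2/3)=-3.0000
Confirm numerically:
  x=-2.798: |R|=0.90816 <1
  x=-2.314: |R|=0.66995 <1
  x=-1.535: |R|=0.22230 <1
  x=-3.416: |R|=1.17672 >1
  x=-3.253: |R|=1.10937 >1
Interval (-3.0000, 0).

(-3.0000,0); λ=-2 ⇒ h* = (3)/2 = 1.5000.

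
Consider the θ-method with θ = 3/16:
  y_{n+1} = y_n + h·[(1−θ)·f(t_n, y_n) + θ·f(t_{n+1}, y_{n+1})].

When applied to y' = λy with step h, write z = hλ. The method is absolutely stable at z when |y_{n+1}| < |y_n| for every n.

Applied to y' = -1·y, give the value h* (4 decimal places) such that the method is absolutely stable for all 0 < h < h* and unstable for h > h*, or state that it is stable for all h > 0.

Set f=λy, z=hλ:
  y_{n+1} = y_n + z·[13/16·y_n + 3/16·y_{n+1}] ⇒ (1 − 3/16z)y_{n+1} = (1 + 13/16z)y_n
  so R(z) = (1 + 13/16z)/(1 − 3/16z).

Solve |R(x)|<1 on ℝ⁻.
x=-0.86: |R|=0.2594
R=−1: 1+13/16x = −1+3/16x ⇒ -5/8x=2 ⇒ x=2/(-5/8)=-3.2000
Confirm numerically:
  x=-3.072: |R|=0.94924 <1
  x=-2.582: |R|=0.73975 <1
  x=-1.471: |R|=0.15299 <1
  x=-3.636: |R|=1.16203 >1
  x=-3.600: |R|=1.14925 >1
Interval (-3.2000, 0).

(-3.2000,0); λ=-1 ⇒ h* = (16/5)/1 = 3.2000.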